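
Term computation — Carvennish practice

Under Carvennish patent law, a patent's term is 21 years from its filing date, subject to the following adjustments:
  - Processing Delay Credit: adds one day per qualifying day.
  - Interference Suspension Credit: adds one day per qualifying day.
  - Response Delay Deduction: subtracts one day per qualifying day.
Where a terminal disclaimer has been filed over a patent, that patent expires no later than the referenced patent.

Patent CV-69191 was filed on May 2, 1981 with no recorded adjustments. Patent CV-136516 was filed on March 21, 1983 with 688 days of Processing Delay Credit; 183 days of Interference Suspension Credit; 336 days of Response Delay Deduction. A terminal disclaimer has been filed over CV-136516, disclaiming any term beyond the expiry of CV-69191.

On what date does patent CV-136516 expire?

2002-05-02

Natural term of CV-136516:
  Base: filing + 21 years → 21 March 2004.
  Processing Delay Credit: +688 days → 7 February 2006.
  Interference Suspension Credit: +183 days → 9 August 2006.
  Response Delay Deduction: −336 days → 7 September 2005.
Expiry of referenced patent CV-69191:
  Base: filing + 21 years → 2 May 2002.
Terminal disclaimer: CV-136516 expires on the earlier of 7 September 2005 and 2 May 2002.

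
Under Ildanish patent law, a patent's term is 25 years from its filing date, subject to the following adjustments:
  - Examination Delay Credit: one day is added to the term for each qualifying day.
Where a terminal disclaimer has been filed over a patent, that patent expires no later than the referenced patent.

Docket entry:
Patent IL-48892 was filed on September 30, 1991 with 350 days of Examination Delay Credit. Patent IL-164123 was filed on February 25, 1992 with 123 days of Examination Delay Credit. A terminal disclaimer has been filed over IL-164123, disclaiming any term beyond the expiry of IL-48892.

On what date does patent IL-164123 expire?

June 28, 2017

Natural term of IL-164123:
  Base: filing + 25 years → 25 February 2017.
  Examination Delay Credit: +123 days → 28 June 2017.
Expiry of referenced patent IL-48892:
  Base: filing + 25 years → 30 September 2016.
  Examination Delay Credit: +350 days → 15 September 2017.
Terminal disclaimer: IL-164123 expires on the earlier of 28 June 2017 and 15 September 2017.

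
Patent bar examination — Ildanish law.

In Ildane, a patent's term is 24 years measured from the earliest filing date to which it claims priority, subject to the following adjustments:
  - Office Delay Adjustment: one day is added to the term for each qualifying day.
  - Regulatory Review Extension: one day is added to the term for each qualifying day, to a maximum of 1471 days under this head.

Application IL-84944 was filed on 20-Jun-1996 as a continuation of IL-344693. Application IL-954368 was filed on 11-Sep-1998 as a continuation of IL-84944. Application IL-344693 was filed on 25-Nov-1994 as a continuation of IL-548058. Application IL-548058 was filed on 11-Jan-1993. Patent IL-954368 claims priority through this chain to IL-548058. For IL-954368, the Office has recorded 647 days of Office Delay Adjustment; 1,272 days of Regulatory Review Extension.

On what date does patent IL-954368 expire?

Earliest priority filing: 11 January 1993.
Base term: 11 January 1993 + 24 years → 11 January 2017.
Office Delay Adjustment: +647 days → 20 October 2018.
Regulatory Review Extension: 1272 days (within the 1471-day cap) → +1272 days → 14 April 2022.

April 14, 2022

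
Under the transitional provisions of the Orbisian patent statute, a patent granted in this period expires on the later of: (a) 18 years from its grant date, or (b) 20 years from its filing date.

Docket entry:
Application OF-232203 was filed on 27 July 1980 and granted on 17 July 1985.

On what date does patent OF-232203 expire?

2003-07-17

(a) grant + 18 years → 17 July 2003.
(b) filing + 20 years → 27 July 2000.
Later of the two: 17 July 2003.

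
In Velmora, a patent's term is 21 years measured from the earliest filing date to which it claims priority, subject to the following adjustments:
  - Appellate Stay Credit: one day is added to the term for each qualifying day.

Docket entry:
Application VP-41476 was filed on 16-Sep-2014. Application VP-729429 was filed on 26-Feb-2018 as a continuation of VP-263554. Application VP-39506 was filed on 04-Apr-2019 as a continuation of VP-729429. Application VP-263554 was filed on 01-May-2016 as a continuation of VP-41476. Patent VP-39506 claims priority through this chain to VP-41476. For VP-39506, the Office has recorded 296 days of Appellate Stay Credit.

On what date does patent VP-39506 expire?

July 8, 2036

Earliest priority filing: 16 September 2014.
Base term: 16 September 2014 + 21 years → 16 September 2035.
Appellate Stay Credit: +296 days → 8 July 2036.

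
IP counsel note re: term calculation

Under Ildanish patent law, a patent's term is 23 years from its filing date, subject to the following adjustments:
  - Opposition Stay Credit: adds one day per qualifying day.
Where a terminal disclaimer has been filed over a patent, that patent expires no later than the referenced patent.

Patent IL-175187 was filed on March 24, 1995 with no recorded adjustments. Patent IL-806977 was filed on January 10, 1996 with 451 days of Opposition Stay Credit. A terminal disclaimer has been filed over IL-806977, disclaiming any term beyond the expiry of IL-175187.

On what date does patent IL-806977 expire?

Natural term of IL-806977:
  Base: filing + 23 years → 10 January 2019.
  Opposition Stay Credit: +451 days → 5 April 2020.
Expiry of referenced patent IL-175187:
  Base: filing + 23 years → 24 March 2018.
Terminal disclaimer: IL-806977 expires on the earlier of 5 April 2020 and 24 March 2018.

2018-03-24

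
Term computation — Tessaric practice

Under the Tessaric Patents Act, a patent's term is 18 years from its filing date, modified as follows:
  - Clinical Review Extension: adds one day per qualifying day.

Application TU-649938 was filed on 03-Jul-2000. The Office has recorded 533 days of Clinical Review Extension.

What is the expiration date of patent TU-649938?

Base term: filing date + 18 years → 3 July 2018.
Clinical Review Extension: +533 days → 18 December 2019.

December 18, 2019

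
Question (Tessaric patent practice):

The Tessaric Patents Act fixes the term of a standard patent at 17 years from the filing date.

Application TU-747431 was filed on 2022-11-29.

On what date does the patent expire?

2039-11-29

Filing date + 17 years → 29 November 2039.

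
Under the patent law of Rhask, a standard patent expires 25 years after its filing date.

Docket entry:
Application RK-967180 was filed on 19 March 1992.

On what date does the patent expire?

Filing date + 25 years → 19 March 2017.

March 19, 2017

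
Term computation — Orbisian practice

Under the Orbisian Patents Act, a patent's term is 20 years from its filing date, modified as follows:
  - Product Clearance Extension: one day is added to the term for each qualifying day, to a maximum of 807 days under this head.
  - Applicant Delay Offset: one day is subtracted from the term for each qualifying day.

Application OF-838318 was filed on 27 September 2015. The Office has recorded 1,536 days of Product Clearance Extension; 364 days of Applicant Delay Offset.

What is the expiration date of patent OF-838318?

2036-12-13

Base term: filing date + 20 years → 27 September 2035.
Product Clearance Extension: 1536 days claimed exceeds the 807-day cap, so +807 days → 12 December 2037.
Applicant Delay Offset: −364 days → 13 December 2036.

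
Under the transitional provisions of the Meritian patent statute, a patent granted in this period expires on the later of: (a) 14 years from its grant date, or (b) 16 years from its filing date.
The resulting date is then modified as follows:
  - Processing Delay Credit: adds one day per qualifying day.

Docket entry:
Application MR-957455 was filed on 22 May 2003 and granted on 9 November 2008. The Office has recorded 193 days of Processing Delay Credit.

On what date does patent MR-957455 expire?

2023-05-21

(a) grant + 14 years → 9 November 2022.
(b) filing + 16 years → 22 May 2019.
Later of the two: 9 November 2022.
Processing Delay Credit: +193 days → 21 May 2023.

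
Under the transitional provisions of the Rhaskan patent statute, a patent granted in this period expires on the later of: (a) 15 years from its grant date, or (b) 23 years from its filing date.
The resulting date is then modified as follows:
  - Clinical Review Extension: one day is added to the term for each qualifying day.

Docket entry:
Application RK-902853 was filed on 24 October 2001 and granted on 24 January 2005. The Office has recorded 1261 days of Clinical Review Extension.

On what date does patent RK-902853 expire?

April 7, 2028

(a) grant + 15 years → 24 January 2020.
(b) filing + 23 years → 24 October 2024.
Later of the two: 24 October 2024.
Clinical Review Extension: +1261 days → 7 April 2028.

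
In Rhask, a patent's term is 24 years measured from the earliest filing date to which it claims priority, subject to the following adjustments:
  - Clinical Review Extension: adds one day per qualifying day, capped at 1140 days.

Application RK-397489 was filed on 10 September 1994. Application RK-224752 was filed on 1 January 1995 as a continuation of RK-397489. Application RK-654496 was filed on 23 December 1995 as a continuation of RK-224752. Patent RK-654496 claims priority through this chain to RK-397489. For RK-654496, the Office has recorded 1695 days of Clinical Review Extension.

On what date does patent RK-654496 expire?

Earliest priority filing: 10 September 1994.
Base term: 10 September 1994 + 24 years → 10 September 2018.
Clinical Review Extension: 1695 days claimed exceeds the 1140-day cap, so +1140 days → 24 October 2021.

2021-10-24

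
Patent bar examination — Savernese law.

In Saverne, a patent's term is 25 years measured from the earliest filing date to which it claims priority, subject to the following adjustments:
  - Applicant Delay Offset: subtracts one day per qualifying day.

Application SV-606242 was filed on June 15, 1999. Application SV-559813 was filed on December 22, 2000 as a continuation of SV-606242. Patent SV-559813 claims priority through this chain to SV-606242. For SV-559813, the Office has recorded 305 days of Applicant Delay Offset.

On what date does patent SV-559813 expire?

August 15, 2023

Earliest priority filing: 15 June 1999.
Base term: 15 June 1999 + 25 years → 15 June 2024.
Applicant Delay Offset: −305 days → 15 August 2023.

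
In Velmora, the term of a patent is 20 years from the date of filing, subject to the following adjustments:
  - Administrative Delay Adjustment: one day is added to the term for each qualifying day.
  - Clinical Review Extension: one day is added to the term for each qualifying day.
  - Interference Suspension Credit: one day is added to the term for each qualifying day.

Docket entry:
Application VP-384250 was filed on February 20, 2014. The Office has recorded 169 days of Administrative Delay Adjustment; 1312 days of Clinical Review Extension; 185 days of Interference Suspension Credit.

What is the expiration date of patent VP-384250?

Base term: filing date + 20 years → 20 February 2034.
Administrative Delay Adjustment: +169 days → 8 August 2034.
Clinical Review Extension: +1312 days → 12 March 2038.
Interference Suspension Credit: +185 days → 13 September 2038.

September 13, 2038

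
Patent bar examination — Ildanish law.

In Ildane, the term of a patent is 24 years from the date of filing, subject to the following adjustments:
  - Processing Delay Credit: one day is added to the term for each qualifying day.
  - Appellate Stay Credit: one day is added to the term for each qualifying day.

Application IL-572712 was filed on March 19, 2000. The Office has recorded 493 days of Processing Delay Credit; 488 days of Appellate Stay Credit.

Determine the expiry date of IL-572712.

November 25, 2026

Base term: filing date + 24 years → 19 March 2024.
Processing Delay Credit: +493 days → 25 July 2025.
Appellate Stay Credit: +488 days → 25 November 2026.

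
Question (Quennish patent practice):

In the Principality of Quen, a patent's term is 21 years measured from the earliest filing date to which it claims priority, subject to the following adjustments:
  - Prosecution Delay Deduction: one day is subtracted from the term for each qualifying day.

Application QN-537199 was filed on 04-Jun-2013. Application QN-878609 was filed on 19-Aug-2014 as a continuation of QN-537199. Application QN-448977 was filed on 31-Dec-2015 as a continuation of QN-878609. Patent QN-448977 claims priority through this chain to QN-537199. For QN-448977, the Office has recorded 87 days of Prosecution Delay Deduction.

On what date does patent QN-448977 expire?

Earliest priority filing: 4 June 2013.
Base term: 4 June 2013 + 21 years → 4 June 2034.
Prosecution Delay Deduction: −87 days → 9 March 2034.

March 9, 2034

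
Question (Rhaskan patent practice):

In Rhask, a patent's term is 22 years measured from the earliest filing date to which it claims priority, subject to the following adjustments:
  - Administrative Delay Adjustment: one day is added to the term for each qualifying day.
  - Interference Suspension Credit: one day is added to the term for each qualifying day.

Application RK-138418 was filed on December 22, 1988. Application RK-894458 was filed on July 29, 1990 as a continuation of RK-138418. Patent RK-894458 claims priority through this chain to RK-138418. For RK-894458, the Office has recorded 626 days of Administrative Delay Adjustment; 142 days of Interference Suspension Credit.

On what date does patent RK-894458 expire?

Earliest priority filing: 22 December 1988.
Base term: 22 December 1988 + 22 years → 22 December 2010.
Administrative Delay Adjustment: +626 days → 8 September 2012.
Interference Suspension Credit: +142 days → 28 January 2013.

January 28, 2013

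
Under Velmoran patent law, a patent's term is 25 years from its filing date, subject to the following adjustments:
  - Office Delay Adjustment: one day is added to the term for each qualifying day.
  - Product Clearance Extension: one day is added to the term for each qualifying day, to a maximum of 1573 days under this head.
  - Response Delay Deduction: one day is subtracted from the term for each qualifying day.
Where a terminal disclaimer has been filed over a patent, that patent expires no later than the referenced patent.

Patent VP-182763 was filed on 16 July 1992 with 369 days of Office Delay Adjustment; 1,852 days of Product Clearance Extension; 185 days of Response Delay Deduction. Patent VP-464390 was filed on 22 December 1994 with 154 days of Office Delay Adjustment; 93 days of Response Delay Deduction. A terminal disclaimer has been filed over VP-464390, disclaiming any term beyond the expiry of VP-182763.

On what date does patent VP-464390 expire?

February 21, 2020

Natural term of VP-464390:
  Base: filing + 25 years → 22 December 2019.
  Office Delay Adjustment: +154 days → 24 May 2020.
  Response Delay Deduction: −93 days → 21 February 2020.
Expiry of referenced patent VP-182763:
  Base: filing + 25 years → 16 July 2017.
  Office Delay Adjustment: +369 days → 20 July 2018.
  Product Clearance Extension: 1852 days claimed exceeds the 1573-day cap, so +1573 days → 9 November 2022.
  Response Delay Deduction: −185 days → 8 May 2022.
Terminal disclaimer: VP-464390 expires on the earlier of 21 February 2020 and 8 May 2022.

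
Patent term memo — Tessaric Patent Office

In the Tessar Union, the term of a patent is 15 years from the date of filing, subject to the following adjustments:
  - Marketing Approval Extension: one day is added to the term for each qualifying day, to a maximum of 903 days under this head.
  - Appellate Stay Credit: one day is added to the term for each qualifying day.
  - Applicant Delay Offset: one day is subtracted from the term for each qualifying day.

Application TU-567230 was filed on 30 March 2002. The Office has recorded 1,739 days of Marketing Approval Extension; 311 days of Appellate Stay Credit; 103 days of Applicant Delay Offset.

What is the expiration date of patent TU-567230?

Base term: filing date + 15 years → 30 March 2017.
Marketing Approval Extension: 1739 days claimed exceeds the 903-day cap, so +903 days → 19 September 2019.
Appellate Stay Credit: +311 days → 26 July 2020.
Applicant Delay Offset: −103 days → 14 April 2020.

April 14, 2020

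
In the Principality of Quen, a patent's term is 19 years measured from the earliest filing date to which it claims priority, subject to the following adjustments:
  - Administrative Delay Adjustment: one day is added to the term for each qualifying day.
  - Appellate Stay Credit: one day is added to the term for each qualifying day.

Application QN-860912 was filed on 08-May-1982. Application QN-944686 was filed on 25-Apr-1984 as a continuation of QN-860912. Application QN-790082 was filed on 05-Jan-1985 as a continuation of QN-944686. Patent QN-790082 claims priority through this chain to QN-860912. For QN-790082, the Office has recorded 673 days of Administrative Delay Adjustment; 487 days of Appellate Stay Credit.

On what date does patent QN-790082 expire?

July 11, 2004

Earliest priority filing: 8 May 1982.
Base term: 8 May 1982 + 19 years → 8 May 2001.
Administrative Delay Adjustment: +673 days → 12 March 2003.
Appellate Stay Credit: +487 days → 11 July 2004.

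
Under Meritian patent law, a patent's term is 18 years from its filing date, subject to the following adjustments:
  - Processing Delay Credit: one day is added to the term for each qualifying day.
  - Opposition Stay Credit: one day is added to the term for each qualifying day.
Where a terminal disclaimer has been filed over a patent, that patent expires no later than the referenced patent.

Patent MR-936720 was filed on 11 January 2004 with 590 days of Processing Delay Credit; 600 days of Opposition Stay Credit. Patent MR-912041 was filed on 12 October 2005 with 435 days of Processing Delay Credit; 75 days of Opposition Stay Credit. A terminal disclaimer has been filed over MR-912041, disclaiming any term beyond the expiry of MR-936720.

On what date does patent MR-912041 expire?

Natural term of MR-912041:
  Base: filing + 18 years → 12 October 2023.
  Processing Delay Credit: +435 days → 20 December 2024.
  Opposition Stay Credit: +75 days → 5 March 2025.
Expiry of referenced patent MR-936720:
  Base: filing + 18 years → 11 January 2022.
  Processing Delay Credit: +590 days → 24 August 2023.
  Opposition Stay Credit: +600 days → 15 April 2025.
Terminal disclaimer: MR-912041 expires on the earlier of 5 March 2025 and 15 April 2025.

March 5, 2025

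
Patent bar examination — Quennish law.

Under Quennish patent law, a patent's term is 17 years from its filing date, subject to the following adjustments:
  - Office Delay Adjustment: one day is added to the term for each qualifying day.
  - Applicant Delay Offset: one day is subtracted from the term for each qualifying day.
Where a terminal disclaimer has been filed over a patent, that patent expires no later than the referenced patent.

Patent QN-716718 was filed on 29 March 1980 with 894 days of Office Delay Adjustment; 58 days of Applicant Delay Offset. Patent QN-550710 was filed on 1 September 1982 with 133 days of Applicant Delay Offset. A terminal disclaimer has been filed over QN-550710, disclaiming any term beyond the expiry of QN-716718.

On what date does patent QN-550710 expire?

Natural term of QN-550710:
  Base: filing + 17 years → 1 September 1999.
  Applicant Delay Offset: −133 days → 21 April 1999.
Expiry of referenced patent QN-716718:
  Base: filing + 17 years → 29 March 1997.
  Office Delay Adjustment: +894 days → 9 September 1999.
  Applicant Delay Offset: −58 days → 13 July 1999.
Terminal disclaimer: QN-550710 expires on the earlier of 21 April 1999 and 13 July 1999.

April 21, 1999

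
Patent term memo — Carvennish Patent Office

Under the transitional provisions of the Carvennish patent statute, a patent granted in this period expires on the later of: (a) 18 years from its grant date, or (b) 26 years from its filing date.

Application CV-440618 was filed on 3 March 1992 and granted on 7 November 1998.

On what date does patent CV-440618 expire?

March 3, 2018

(a) grant + 18 years → 7 November 2016.
(b) filing + 26 years → 3 March 2018.
Later of the two: 3 March 2018.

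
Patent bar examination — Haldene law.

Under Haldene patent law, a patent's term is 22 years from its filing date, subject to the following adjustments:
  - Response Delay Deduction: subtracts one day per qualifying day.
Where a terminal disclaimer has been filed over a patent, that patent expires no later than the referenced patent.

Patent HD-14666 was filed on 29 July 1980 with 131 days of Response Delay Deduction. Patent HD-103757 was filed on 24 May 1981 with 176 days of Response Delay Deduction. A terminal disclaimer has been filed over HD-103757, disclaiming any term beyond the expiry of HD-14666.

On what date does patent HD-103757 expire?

Natural term of HD-103757:
  Base: filing + 22 years → 24 May 2003.
  Response Delay Deduction: −176 days → 29 November 2002.
Expiry of referenced patent HD-14666:
  Base: filing + 22 years → 29 July 2002.
  Response Delay Deduction: −131 days → 20 March 2002.
Terminal disclaimer: HD-103757 expires on the earlier of 29 November 2002 and 20 March 2002.

2002-03-20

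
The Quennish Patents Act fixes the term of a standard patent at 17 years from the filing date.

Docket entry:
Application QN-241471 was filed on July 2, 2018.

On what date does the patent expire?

2035-07-02

Filing date + 17 years → 2 July 2035.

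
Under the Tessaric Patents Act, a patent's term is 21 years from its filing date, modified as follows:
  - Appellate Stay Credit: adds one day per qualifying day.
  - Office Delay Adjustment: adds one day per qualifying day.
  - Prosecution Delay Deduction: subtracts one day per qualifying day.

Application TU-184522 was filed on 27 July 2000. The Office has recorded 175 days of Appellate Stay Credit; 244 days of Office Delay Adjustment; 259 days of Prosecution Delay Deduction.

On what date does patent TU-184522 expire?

Base term: filing date + 21 years → 27 July 2021.
Appellate Stay Credit: +175 days → 18 January 2022.
Office Delay Adjustment: +244 days → 19 September 2022.
Prosecution Delay Deduction: −259 days → 3 January 2022.

January 3, 2022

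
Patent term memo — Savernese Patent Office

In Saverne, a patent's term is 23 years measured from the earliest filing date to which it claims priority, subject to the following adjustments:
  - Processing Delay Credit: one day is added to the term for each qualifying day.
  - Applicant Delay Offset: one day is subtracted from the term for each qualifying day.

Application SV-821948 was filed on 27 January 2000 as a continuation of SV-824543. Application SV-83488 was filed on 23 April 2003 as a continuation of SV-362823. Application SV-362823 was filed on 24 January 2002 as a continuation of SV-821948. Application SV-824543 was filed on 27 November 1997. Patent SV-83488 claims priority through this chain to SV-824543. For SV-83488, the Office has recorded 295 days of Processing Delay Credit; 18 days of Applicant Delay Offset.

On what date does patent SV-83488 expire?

2021-08-31

Earliest priority filing: 27 November 1997.
Base term: 27 November 1997 + 23 years → 27 November 2020.
Processing Delay Credit: +295 days → 18 September 2021.
Applicant Delay Offset: −18 days → 31 August 2021.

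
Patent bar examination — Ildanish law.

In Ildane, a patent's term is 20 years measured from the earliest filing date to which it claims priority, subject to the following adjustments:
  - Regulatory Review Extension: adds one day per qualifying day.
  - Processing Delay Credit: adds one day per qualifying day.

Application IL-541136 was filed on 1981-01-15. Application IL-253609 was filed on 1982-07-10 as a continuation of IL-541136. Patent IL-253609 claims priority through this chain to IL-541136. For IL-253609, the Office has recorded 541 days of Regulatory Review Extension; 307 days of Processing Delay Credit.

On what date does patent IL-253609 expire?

Earliest priority filing: 15 January 1981.
Base term: 15 January 1981 + 20 years → 15 January 2001.
Regulatory Review Extension: +541 days → 10 July 2002.
Processing Delay Credit: +307 days → 13 May 2003.

May 13, 2003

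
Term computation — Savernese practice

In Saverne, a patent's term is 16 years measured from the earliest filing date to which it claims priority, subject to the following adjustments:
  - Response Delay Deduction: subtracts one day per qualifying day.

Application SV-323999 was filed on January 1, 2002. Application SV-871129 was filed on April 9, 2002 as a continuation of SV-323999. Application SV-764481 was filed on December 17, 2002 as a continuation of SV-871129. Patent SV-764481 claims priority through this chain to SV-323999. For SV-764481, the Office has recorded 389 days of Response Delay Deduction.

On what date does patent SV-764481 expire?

Earliest priority filing: 1 January 2002.
Base term: 1 January 2002 + 16 years → 1 January 2018.
Response Delay Deduction: −389 days → 8 December 2016.

December 8, 2016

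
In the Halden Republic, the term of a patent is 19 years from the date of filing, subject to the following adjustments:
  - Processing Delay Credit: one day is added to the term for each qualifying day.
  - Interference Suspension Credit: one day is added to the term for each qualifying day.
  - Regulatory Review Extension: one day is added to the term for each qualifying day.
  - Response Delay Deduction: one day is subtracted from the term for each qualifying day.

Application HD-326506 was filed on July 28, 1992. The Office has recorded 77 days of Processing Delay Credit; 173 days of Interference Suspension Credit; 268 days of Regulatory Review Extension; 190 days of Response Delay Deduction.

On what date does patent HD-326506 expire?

2012-06-20

Base term: filing date + 19 years → 28 July 2011.
Processing Delay Credit: +77 days → 13 October 2011.
Interference Suspension Credit: +173 days → 3 April 2012.
Regulatory Review Extension: +268 days → 27 December 2012.
Response Delay Deduction: −190 days → 20 June 2012.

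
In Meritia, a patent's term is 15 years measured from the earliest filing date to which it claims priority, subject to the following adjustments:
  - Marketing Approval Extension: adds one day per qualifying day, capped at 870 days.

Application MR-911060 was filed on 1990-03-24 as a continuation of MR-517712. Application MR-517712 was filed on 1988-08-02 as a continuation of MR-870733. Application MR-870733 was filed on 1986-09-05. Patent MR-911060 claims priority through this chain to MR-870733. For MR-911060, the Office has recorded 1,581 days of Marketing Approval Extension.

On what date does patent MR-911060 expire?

Earliest priority filing: 5 September 1986.
Base term: 5 September 1986 + 15 years → 5 September 2001.
Marketing Approval Extension: 1581 days claimed exceeds the 870-day cap, so +870 days → 23 January 2004.

2004-01-23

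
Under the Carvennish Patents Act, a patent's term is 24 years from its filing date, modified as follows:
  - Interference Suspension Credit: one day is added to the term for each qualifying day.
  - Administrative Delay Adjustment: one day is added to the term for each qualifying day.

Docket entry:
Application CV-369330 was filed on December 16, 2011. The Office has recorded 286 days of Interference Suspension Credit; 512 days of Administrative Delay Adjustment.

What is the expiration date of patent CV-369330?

2038-02-21

Base term: filing date + 24 years → 16 December 2035.
Interference Suspension Credit: +286 days → 27 September 2036.
Administrative Delay Adjustment: +512 days → 21 February 2038.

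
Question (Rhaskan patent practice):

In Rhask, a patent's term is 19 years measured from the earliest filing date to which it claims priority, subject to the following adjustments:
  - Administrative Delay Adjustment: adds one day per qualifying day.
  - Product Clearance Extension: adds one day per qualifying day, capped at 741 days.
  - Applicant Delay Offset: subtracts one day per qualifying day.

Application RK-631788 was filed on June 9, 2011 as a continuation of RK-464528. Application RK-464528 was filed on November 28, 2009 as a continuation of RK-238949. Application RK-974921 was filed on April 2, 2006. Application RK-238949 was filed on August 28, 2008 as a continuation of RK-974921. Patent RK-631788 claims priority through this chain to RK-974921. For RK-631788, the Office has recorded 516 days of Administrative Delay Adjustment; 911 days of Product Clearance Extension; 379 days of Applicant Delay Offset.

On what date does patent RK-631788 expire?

Earliest priority filing: 2 April 2006.
Base term: 2 April 2006 + 19 years → 2 April 2025.
Administrative Delay Adjustment: +516 days → 31 August 2026.
Product Clearance Extension: 911 days claimed exceeds the 741-day cap, so +741 days → 10 September 2028.
Applicant Delay Offset: −379 days → 28 August 2027.

2027-08-28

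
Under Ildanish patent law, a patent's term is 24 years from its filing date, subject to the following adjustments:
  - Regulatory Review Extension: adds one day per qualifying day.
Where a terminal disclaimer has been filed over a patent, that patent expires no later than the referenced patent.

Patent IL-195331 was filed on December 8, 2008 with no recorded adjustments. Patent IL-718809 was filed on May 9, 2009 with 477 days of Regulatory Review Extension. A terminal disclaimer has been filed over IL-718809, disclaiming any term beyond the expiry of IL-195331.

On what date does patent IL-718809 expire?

December 8, 2032

Natural term of IL-718809:
  Base: filing + 24 years → 9 May 2033.
  Regulatory Review Extension: +477 days → 29 August 2034.
Expiry of referenced patent IL-195331:
  Base: filing + 24 years → 8 December 2032.
Terminal disclaimer: IL-718809 expires on the earlier of 29 August 2034 and 8 December 2032.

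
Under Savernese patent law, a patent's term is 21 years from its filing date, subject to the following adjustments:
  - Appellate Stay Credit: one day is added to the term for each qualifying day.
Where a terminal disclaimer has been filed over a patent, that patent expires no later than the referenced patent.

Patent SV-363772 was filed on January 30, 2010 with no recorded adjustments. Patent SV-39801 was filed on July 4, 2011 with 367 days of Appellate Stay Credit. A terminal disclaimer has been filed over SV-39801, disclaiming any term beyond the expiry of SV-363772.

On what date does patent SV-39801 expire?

Natural term of SV-39801:
  Base: filing + 21 years → 4 July 2032.
  Appellate Stay Credit: +367 days → 6 July 2033.
Expiry of referenced patent SV-363772:
  Base: filing + 21 years → 30 January 2031.
Terminal disclaimer: SV-39801 expires on the earlier of 6 July 2033 and 30 January 2031.

January 30, 2031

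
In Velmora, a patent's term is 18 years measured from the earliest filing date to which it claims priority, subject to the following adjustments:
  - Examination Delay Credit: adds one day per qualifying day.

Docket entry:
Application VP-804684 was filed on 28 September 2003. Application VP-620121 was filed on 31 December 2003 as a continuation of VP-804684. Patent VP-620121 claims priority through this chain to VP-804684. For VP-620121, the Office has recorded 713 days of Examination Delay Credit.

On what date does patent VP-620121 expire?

2023-09-11

Earliest priority filing: 28 September 2003.
Base term: 28 September 2003 + 18 years → 28 September 2021.
Examination Delay Credit: +713 days → 11 September 2023.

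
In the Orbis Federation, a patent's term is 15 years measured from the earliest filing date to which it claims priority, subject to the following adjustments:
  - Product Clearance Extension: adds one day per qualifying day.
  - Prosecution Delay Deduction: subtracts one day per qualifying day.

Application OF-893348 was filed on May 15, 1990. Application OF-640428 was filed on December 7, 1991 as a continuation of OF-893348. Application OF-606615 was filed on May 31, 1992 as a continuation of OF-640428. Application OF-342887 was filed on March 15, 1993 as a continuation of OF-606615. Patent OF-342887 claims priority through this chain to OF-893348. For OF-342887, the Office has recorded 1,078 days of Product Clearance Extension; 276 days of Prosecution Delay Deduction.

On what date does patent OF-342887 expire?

Earliest priority filing: 15 May 1990.
Base term: 15 May 1990 + 15 years → 15 May 2005.
Product Clearance Extension: +1078 days → 27 April 2008.
Prosecution Delay Deduction: −276 days → 26 July 2007.

2007-07-26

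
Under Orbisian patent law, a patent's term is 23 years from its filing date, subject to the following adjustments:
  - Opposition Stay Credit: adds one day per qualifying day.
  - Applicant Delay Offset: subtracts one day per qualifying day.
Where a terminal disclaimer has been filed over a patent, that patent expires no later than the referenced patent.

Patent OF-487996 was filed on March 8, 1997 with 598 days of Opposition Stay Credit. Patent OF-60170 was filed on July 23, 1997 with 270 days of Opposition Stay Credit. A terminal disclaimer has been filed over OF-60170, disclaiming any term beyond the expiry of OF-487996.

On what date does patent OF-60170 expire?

Natural term of OF-60170:
  Base: filing + 23 years → 23 July 2020.
  Opposition Stay Credit: +270 days → 19 April 2021.
Expiry of referenced patent OF-487996:
  Base: filing + 23 years → 8 March 2020.
  Opposition Stay Credit: +598 days → 27 October 2021.
Terminal disclaimer: OF-60170 expires on the earlier of 19 April 2021 and 27 October 2021.

2021-04-19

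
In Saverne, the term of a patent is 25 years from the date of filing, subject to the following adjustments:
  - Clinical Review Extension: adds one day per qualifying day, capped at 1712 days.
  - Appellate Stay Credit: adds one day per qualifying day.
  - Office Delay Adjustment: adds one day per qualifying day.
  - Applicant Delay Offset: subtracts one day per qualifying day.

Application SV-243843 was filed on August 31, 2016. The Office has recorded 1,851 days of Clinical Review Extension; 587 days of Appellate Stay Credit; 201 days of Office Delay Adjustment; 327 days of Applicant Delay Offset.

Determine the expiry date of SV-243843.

Base term: filing date + 25 years → 31 August 2041.
Clinical Review Extension: 1851 days claimed exceeds the 1712-day cap, so +1712 days → 9 May 2046.
Appellate Stay Credit: +587 days → 17 December 2047.
Office Delay Adjustment: +201 days → 5 July 2048.
Applicant Delay Offset: −327 days → 13 August 2047.

August 13, 2047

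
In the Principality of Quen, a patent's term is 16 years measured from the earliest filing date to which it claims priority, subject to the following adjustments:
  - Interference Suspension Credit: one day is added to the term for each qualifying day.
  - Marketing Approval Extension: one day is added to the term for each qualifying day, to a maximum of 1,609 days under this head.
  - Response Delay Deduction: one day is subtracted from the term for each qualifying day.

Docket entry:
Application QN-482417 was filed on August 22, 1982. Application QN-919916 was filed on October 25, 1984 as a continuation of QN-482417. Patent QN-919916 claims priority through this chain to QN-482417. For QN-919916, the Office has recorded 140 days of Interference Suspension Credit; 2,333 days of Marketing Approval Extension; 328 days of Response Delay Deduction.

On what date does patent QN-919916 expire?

2002-07-13

Earliest priority filing: 22 August 1982.
Base term: 22 August 1982 + 16 years → 22 August 1998.
Interference Suspension Credit: +140 days → 9 January 1999.
Marketing Approval Extension: 2333 days claimed exceeds the 1609-day cap, so +1609 days → 6 June 2003.
Response Delay Deduction: −328 days → 13 July 2002.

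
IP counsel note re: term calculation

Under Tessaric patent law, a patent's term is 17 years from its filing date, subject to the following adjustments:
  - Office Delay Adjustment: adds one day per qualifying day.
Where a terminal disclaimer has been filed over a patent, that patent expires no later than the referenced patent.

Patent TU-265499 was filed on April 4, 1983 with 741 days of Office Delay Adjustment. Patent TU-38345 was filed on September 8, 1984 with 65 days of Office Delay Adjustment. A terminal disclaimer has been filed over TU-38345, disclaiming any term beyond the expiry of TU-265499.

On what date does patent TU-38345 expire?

2001-11-12

Natural term of TU-38345:
  Base: filing + 17 years → 8 September 2001.
  Office Delay Adjustment: +65 days → 12 November 2001.
Expiry of referenced patent TU-265499:
  Base: filing + 17 years → 4 April 2000.
  Office Delay Adjustment: +741 days → 15 April 2002.
Terminal disclaimer: TU-38345 expires on the earlier of 12 November 2001 and 15 April 2002.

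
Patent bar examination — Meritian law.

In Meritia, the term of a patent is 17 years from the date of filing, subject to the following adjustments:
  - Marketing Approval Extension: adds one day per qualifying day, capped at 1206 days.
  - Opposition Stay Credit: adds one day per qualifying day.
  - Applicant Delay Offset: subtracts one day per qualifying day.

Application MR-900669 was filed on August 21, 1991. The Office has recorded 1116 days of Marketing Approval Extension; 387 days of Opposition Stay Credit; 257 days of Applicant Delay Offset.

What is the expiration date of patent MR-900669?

Base term: filing date + 17 years → 21 August 2008.
Marketing Approval Extension: 1116 days (within the 1206-day cap) → +1116 days → 11 September 2011.
Opposition Stay Credit: +387 days → 2 October 2012.
Applicant Delay Offset: −257 days → 19 January 2012.

2012-01-19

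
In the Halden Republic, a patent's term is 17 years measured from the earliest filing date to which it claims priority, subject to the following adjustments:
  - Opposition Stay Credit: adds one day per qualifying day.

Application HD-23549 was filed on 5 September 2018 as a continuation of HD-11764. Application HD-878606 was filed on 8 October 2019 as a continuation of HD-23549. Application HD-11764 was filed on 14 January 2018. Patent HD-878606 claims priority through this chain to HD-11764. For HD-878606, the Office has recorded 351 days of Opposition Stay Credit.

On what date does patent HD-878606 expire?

Earliest priority filing: 14 January 2018.
Base term: 14 January 2018 + 17 years → 14 January 2035.
Opposition Stay Credit: +351 days → 31 December 2035.

December 31, 2035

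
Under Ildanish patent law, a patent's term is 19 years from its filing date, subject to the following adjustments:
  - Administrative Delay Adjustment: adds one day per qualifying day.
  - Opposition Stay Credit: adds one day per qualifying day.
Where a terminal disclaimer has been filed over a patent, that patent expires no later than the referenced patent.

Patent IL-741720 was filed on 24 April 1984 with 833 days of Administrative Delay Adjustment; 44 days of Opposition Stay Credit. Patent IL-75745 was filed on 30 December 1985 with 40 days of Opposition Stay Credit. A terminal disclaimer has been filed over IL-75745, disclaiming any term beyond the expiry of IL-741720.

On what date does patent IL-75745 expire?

Natural term of IL-75745:
  Base: filing + 19 years → 30 December 2004.
  Opposition Stay Credit: +40 days → 8 February 2005.
Expiry of referenced patent IL-741720:
  Base: filing + 19 years → 24 April 2003.
  Administrative Delay Adjustment: +833 days → 4 August 2005.
  Opposition Stay Credit: +44 days → 17 September 2005.
Terminal disclaimer: IL-75745 expires on the earlier of 8 February 2005 and 17 September 2005.

2005-02-08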